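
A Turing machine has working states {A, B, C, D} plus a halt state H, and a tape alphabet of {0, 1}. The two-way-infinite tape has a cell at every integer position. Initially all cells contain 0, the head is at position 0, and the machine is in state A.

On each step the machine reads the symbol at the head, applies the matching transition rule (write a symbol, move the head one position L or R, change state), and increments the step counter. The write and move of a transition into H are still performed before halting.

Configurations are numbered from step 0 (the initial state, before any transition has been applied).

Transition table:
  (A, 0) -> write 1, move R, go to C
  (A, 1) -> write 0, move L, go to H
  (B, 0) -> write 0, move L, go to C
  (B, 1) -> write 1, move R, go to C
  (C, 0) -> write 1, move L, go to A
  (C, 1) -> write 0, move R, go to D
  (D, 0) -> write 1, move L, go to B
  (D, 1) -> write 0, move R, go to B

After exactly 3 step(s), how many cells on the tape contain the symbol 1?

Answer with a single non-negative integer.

Step 1: in state A at pos 0, read 0 -> (A,0)->write 1,move R,goto C. Now: state=C, head=1, tape[-1..2]=0100 (head:   ^)
Step 2: in state C at pos 1, read 0 -> (C,0)->write 1,move L,goto A. Now: state=A, head=0, tape[-1..2]=0110 (head:  ^)
Step 3: in state A at pos 0, read 1 -> (A,1)->write 0,move L,goto H. Now: state=H, head=-1, tape[-2..2]=00010 (head:  ^)
Cells containing 1 after step 3: {1} -> 1 cell(s)

Answer: 1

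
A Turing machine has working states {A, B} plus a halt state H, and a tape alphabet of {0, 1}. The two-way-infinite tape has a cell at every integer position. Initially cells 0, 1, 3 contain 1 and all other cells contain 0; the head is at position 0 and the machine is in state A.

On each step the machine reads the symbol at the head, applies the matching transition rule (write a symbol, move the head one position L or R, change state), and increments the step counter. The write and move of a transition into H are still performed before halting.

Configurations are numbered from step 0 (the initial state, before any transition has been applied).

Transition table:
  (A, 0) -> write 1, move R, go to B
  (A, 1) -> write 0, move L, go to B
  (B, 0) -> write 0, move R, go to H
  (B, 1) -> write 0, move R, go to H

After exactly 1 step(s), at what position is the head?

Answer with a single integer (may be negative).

Step 1: in state A at pos 0, read 1 -> (A,1)->write 0,move L,goto B. Now: state=B, head=-1, tape[-2..4]=0001010 (head:  ^)

Answer: -1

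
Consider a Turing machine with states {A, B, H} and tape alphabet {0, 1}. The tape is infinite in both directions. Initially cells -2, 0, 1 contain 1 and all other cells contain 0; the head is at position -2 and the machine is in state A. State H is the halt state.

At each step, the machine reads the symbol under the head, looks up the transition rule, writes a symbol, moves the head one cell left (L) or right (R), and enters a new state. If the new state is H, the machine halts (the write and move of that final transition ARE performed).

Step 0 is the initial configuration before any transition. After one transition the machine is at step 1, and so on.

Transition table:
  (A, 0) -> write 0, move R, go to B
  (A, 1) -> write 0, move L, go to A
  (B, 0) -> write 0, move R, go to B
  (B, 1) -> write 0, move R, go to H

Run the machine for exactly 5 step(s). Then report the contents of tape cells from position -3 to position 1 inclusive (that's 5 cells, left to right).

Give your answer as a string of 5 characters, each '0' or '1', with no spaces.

Step 1: in state A at pos -2, read 1 -> (A,1)->write 0,move L,goto A. Now: state=A, head=-3, tape[-4..2]=0000110 (head:  ^)
Step 2: in state A at pos -3, read 0 -> (A,0)->write 0,move R,goto B. Now: state=B, head=-2, tape[-4..2]=0000110 (head:   ^)
Step 3: in state B at pos -2, read 0 -> (B,0)->write 0,move R,goto B. Now: state=B, head=-1, tape[-4..2]=0000110 (head:    ^)
Step 4: in state B at pos -1, read 0 -> (B,0)->write 0,move R,goto B. Now: state=B, head=0, tape[-4..2]=0000110 (head:     ^)
Step 5: in state B at pos 0, read 1 -> (B,1)->write 0,move R,goto H. Now: state=H, head=1, tape[-4..2]=0000010 (head:      ^)

Answer: 00001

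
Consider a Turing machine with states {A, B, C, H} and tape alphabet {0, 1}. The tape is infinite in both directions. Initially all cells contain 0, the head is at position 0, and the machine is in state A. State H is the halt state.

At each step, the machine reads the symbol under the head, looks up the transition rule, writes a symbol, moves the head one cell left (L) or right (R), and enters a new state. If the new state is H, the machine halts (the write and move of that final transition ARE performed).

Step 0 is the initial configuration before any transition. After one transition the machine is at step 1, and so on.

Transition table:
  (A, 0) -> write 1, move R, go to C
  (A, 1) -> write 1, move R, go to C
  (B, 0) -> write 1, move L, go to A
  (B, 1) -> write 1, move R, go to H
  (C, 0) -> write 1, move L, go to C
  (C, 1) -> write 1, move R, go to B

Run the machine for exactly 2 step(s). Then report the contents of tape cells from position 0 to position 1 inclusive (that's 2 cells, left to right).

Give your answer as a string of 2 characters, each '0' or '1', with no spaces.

Step 1: in state A at pos 0, read 0 -> (A,0)->write 1,move R,goto C. Now: state=C, head=1, tape[-1..2]=0100 (head:   ^)
Step 2: in state C at pos 1, read 0 -> (C,0)->write 1,move L,goto C. Now: state=C, head=0, tape[-1..2]=0110 (head:  ^)

Answer: 11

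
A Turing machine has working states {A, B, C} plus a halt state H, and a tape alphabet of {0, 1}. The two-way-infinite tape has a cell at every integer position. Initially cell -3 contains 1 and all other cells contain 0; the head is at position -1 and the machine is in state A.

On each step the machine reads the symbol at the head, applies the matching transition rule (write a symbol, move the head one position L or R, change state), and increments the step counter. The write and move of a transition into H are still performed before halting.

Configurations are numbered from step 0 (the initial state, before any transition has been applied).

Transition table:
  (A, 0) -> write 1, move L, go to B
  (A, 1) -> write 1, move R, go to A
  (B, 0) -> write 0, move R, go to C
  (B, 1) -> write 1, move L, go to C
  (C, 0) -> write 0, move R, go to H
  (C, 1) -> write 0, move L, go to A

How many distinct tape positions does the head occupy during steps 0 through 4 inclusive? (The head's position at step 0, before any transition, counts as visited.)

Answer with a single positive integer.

Step 1: in state A at pos -1, read 0 -> (A,0)->write 1,move L,goto B. Now: state=B, head=-2, tape[-4..0]=01010 (head:   ^)
Step 2: in state B at pos -2, read 0 -> (B,0)->write 0,move R,goto C. Now: state=C, head=-1, tape[-4..0]=01010 (head:    ^)
Step 3: in state C at pos -1, read 1 -> (C,1)->write 0,move L,goto A. Now: state=A, head=-2, tape[-4..0]=01000 (head:   ^)
Step 4: in state A at pos -2, read 0 -> (A,0)->write 1,move L,goto B. Now: state=B, head=-3, tape[-4..0]=01100 (head:  ^)
Head positions at steps 0..4: starting at -1, distinct positions visited = {-3, -2, -1} -> 3 position(s)

Answer: 3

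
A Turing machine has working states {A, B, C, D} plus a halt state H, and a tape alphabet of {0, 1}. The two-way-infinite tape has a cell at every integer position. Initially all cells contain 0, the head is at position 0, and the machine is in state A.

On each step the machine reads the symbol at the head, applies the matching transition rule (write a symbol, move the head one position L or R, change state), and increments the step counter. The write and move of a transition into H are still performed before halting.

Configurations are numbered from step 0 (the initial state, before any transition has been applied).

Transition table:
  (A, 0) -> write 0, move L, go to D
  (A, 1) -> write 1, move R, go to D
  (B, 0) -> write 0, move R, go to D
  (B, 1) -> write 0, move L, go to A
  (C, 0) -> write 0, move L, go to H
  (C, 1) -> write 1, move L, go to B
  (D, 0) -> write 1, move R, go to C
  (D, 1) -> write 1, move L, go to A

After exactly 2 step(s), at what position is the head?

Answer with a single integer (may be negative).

Answer: 0

Derivation:
Step 1: in state A at pos 0, read 0 -> (A,0)->write 0,move L,goto D. Now: state=D, head=-1, tape[-2..1]=0000 (head:  ^)
Step 2: in state D at pos -1, read 0 -> (D,0)->write 1,move R,goto C. Now: state=C, head=0, tape[-2..1]=0100 (head:   ^)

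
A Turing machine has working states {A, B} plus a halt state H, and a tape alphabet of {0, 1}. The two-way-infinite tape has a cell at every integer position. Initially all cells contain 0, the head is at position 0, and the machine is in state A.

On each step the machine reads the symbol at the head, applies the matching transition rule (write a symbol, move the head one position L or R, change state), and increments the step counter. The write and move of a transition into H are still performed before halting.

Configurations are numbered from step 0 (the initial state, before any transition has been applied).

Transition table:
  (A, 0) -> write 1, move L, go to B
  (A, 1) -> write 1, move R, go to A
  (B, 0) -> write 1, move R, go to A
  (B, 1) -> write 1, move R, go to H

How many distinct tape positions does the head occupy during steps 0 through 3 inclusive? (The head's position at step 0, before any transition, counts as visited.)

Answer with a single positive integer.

Step 1: in state A at pos 0, read 0 -> (A,0)->write 1,move L,goto B. Now: state=B, head=-1, tape[-2..1]=0010 (head:  ^)
Step 2: in state B at pos -1, read 0 -> (B,0)->write 1,move R,goto A. Now: state=A, head=0, tape[-2..1]=0110 (head:   ^)
Step 3: in state A at pos 0, read 1 -> (A,1)->write 1,move R,goto A. Now: state=A, head=1, tape[-2..2]=01100 (head:    ^)
Head positions at steps 0..3: starting at 0, distinct positions visited = {-1, 0, 1} -> 3 position(s)

Answer: 3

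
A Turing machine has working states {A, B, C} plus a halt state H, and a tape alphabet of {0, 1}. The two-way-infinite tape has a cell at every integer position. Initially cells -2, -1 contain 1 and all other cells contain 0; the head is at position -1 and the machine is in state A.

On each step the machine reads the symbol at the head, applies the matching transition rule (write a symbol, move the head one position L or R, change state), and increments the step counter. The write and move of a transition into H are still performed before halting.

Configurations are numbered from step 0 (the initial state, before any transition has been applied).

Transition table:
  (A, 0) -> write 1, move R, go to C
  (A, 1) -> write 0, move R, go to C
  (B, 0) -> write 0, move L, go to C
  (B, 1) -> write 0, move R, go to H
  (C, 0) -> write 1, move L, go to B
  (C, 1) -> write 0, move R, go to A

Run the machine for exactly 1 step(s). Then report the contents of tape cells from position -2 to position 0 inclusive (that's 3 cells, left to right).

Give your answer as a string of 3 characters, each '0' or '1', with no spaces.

Answer: 100

Derivation:
Step 1: in state A at pos -1, read 1 -> (A,1)->write 0,move R,goto C. Now: state=C, head=0, tape[-3..1]=01000 (head:    ^)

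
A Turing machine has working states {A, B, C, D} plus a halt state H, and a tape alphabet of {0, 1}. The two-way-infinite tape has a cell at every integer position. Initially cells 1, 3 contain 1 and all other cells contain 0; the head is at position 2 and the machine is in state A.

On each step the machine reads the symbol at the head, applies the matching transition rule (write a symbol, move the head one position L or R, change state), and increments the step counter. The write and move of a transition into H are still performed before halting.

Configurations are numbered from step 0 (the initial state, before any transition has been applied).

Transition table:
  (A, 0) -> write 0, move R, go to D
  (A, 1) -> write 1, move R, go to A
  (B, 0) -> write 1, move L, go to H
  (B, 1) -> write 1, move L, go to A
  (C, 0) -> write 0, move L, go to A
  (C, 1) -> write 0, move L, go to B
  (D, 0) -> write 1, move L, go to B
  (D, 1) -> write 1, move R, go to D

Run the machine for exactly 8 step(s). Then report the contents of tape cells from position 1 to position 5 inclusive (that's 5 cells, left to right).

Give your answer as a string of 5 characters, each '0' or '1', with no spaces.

Answer: 10111

Derivation:
Step 1: in state A at pos 2, read 0 -> (A,0)->write 0,move R,goto D. Now: state=D, head=3, tape[0..4]=01010 (head:    ^)
Step 2: in state D at pos 3, read 1 -> (D,1)->write 1,move R,goto D. Now: state=D, head=4, tape[0..5]=010100 (head:     ^)
Step 3: in state D at pos 4, read 0 -> (D,0)->write 1,move L,goto B. Now: state=B, head=3, tape[0..5]=010110 (head:    ^)
Step 4: in state B at pos 3, read 1 -> (B,1)->write 1,move L,goto A. Now: state=A, head=2, tape[0..5]=010110 (head:   ^)
Step 5: in state A at pos 2, read 0 -> (A,0)->write 0,move R,goto D. Now: state=D, head=3, tape[0..5]=010110 (head:    ^)
Step 6: in state D at pos 3, read 1 -> (D,1)->write 1,move R,goto D. Now: state=D, head=4, tape[0..5]=010110 (head:     ^)
Step 7: in state D at pos 4, read 1 -> (D,1)->write 1,move R,goto D. Now: state=D, head=5, tape[0..6]=0101100 (head:      ^)
Step 8: in state D at pos 5, read 0 -> (D,0)->write 1,move L,goto B. Now: state=B, head=4, tape[0..6]=0101110 (head:     ^)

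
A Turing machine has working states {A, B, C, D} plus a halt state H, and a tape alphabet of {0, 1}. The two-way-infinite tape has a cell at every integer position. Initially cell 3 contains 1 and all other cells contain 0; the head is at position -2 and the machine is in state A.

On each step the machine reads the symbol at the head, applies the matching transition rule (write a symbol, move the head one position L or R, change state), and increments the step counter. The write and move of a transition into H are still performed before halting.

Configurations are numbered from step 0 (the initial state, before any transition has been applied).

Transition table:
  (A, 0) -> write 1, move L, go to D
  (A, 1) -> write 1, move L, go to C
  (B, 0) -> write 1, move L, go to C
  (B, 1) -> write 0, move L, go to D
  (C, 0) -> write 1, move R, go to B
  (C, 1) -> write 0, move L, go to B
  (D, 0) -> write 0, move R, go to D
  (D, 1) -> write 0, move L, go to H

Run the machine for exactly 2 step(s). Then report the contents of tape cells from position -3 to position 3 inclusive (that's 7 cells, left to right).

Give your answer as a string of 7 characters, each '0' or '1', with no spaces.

Answer: 0100001

Derivation:
Step 1: in state A at pos -2, read 0 -> (A,0)->write 1,move L,goto D. Now: state=D, head=-3, tape[-4..4]=001000010 (head:  ^)
Step 2: in state D at pos -3, read 0 -> (D,0)->write 0,move R,goto D. Now: state=D, head=-2, tape[-4..4]=001000010 (head:   ^)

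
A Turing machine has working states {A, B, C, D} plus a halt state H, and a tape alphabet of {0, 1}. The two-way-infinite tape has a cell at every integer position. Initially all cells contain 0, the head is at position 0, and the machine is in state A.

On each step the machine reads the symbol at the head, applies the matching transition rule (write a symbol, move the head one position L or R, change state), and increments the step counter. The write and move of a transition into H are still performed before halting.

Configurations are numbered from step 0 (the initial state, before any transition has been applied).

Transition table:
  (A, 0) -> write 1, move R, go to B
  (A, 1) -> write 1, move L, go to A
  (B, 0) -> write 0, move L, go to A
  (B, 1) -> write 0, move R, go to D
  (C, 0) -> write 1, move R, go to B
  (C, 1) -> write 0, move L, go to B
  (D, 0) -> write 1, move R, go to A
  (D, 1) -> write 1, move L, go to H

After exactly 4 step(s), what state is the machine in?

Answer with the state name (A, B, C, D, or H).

Answer: B

Derivation:
Step 1: in state A at pos 0, read 0 -> (A,0)->write 1,move R,goto B. Now: state=B, head=1, tape[-1..2]=0100 (head:   ^)
Step 2: in state B at pos 1, read 0 -> (B,0)->write 0,move L,goto A. Now: state=A, head=0, tape[-1..2]=0100 (head:  ^)
Step 3: in state A at pos 0, read 1 -> (A,1)->write 1,move L,goto A. Now: state=A, head=-1, tape[-2..2]=00100 (head:  ^)
Step 4: in state A at pos -1, read 0 -> (A,0)->write 1,move R,goto B. Now: state=B, head=0, tape[-2..2]=01100 (head:   ^)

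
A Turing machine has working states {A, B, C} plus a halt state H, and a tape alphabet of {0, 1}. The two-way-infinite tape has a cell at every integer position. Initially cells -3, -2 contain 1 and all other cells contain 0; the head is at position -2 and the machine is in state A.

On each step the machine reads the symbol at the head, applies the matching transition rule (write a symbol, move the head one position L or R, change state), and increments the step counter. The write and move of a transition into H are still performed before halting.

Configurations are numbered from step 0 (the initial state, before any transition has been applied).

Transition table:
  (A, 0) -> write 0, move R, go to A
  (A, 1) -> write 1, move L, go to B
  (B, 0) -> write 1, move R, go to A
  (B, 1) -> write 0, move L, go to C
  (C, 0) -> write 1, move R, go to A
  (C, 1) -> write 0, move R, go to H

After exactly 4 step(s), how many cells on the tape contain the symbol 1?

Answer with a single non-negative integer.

Answer: 2

Derivation:
Step 1: in state A at pos -2, read 1 -> (A,1)->write 1,move L,goto B. Now: state=B, head=-3, tape[-4..-1]=0110 (head:  ^)
Step 2: in state B at pos -3, read 1 -> (B,1)->write 0,move L,goto C. Now: state=C, head=-4, tape[-5..-1]=00010 (head:  ^)
Step 3: in state C at pos -4, read 0 -> (C,0)->write 1,move R,goto A. Now: state=A, head=-3, tape[-5..-1]=01010 (head:   ^)
Step 4: in state A at pos -3, read 0 -> (A,0)->write 0,move R,goto A. Now: state=A, head=-2, tape[-5..-1]=01010 (head:    ^)
Cells containing 1 after step 4: {-4, -2} -> 2 cell(s)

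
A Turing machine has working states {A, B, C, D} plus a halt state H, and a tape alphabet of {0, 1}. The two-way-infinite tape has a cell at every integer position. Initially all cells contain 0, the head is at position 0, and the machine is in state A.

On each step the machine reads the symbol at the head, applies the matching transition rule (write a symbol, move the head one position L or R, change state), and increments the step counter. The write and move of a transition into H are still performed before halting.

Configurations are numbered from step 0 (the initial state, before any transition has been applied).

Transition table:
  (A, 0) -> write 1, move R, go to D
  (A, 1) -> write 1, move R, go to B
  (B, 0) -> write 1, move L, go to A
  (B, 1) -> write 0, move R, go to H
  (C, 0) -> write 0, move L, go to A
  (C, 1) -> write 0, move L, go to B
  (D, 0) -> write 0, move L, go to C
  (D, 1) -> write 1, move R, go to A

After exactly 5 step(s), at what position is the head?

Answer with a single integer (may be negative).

Step 1: in state A at pos 0, read 0 -> (A,0)->write 1,move R,goto D. Now: state=D, head=1, tape[-1..2]=0100 (head:   ^)
Step 2: in state D at pos 1, read 0 -> (D,0)->write 0,move L,goto C. Now: state=C, head=0, tape[-1..2]=0100 (head:  ^)
Step 3: in state C at pos 0, read 1 -> (C,1)->write 0,move L,goto B. Now: state=B, head=-1, tape[-2..2]=00000 (head:  ^)
Step 4: in state B at pos -1, read 0 -> (B,0)->write 1,move L,goto A. Now: state=A, head=-2, tape[-3..2]=001000 (head:  ^)
Step 5: in state A at pos -2, read 0 -> (A,0)->write 1,move R,goto D. Now: state=D, head=-1, tape[-3..2]=011000 (head:   ^)

Answer: -1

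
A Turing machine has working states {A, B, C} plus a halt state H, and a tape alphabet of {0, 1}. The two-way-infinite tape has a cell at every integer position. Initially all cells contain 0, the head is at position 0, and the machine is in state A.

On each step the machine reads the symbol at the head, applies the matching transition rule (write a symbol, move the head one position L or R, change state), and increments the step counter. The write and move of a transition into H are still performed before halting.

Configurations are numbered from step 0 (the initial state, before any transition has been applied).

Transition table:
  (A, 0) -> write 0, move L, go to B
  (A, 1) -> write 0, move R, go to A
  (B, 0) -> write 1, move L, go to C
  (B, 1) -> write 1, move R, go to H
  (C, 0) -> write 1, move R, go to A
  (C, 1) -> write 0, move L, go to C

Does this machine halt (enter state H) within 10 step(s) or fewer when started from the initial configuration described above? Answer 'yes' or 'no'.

Answer: yes

Derivation:
Step 1: in state A at pos 0, read 0 -> (A,0)->write 0,move L,goto B. Now: state=B, head=-1, tape[-2..1]=0000 (head:  ^)
Step 2: in state B at pos -1, read 0 -> (B,0)->write 1,move L,goto C. Now: state=C, head=-2, tape[-3..1]=00100 (head:  ^)
Step 3: in state C at pos -2, read 0 -> (C,0)->write 1,move R,goto A. Now: state=A, head=-1, tape[-3..1]=01100 (head:   ^)
Step 4: in state A at pos -1, read 1 -> (A,1)->write 0,move R,goto A. Now: state=A, head=0, tape[-3..1]=01000 (head:    ^)
Step 5: in state A at pos 0, read 0 -> (A,0)->write 0,move L,goto B. Now: state=B, head=-1, tape[-3..1]=01000 (head:   ^)
Step 6: in state B at pos -1, read 0 -> (B,0)->write 1,move L,goto C. Now: state=C, head=-2, tape[-3..1]=01100 (head:  ^)
Step 7: in state C at pos -2, read 1 -> (C,1)->write 0,move L,goto C. Now: state=C, head=-3, tape[-4..1]=000100 (head:  ^)
Step 8: in state C at pos -3, read 0 -> (C,0)->write 1,move R,goto A. Now: state=A, head=-2, tape[-4..1]=010100 (head:   ^)
Step 9: in state A at pos -2, read 0 -> (A,0)->write 0,move L,goto B. Now: state=B, head=-3, tape[-4..1]=010100 (head:  ^)
Step 10: in state B at pos -3, read 1 -> (B,1)->write 1,move R,goto H. Now: state=H, head=-2, tape[-4..1]=010100 (head:   ^)
State H reached at step 10; 10 <= 10 -> yes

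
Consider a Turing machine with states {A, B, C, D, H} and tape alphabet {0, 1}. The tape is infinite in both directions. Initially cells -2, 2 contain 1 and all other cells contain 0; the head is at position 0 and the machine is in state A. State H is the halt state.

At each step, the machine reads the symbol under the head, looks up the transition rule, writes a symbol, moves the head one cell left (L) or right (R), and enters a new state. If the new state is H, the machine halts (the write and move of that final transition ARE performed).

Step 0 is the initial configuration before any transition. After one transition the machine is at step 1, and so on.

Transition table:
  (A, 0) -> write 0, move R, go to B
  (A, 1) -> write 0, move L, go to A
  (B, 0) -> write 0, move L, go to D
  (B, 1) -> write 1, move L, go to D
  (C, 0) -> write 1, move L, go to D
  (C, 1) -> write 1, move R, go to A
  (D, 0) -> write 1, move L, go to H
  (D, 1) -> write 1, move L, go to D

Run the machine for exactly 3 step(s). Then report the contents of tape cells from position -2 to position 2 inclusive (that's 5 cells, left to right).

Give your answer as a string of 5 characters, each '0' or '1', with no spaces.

Step 1: in state A at pos 0, read 0 -> (A,0)->write 0,move R,goto B. Now: state=B, head=1, tape[-3..3]=0100010 (head:     ^)
Step 2: in state B at pos 1, read 0 -> (B,0)->write 0,move L,goto D. Now: state=D, head=0, tape[-3..3]=0100010 (head:    ^)
Step 3: in state D at pos 0, read 0 -> (D,0)->write 1,move L,goto H. Now: state=H, head=-1, tape[-3..3]=0101010 (head:   ^)

Answer: 10101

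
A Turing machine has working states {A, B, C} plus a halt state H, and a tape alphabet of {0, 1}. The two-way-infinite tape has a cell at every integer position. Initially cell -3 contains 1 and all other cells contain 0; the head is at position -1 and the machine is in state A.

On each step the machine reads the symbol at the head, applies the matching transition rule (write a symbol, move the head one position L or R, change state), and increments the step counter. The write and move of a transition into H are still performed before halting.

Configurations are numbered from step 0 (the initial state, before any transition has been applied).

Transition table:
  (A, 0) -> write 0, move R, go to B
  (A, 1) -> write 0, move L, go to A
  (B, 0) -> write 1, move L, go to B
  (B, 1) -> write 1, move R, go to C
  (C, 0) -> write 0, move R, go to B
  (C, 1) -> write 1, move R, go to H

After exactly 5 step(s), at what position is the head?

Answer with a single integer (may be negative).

Answer: -2

Derivation:
Step 1: in state A at pos -1, read 0 -> (A,0)->write 0,move R,goto B. Now: state=B, head=0, tape[-4..1]=010000 (head:     ^)
Step 2: in state B at pos 0, read 0 -> (B,0)->write 1,move L,goto B. Now: state=B, head=-1, tape[-4..1]=010010 (head:    ^)
Step 3: in state B at pos -1, read 0 -> (B,0)->write 1,move L,goto B. Now: state=B, head=-2, tape[-4..1]=010110 (head:   ^)
Step 4: in state B at pos -2, read 0 -> (B,0)->write 1,move L,goto B. Now: state=B, head=-3, tape[-4..1]=011110 (head:  ^)
Step 5: in state B at pos -3, read 1 -> (B,1)->write 1,move R,goto C. Now: state=C, head=-2, tape[-4..1]=011110 (head:   ^)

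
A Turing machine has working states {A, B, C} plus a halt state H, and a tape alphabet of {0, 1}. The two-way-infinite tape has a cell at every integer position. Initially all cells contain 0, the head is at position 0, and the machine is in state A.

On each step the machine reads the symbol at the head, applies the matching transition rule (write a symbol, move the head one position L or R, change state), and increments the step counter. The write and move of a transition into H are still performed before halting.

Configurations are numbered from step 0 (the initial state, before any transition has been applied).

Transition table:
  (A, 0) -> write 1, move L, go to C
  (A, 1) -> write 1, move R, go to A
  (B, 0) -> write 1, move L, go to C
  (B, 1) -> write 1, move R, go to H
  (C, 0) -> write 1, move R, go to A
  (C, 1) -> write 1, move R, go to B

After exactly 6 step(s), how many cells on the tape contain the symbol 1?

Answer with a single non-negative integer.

Answer: 3

Derivation:
Step 1: in state A at pos 0, read 0 -> (A,0)->write 1,move L,goto C. Now: state=C, head=-1, tape[-2..1]=0010 (head:  ^)
Step 2: in state C at pos -1, read 0 -> (C,0)->write 1,move R,goto A. Now: state=A, head=0, tape[-2..1]=0110 (head:   ^)
Step 3: in state A at pos 0, read 1 -> (A,1)->write 1,move R,goto A. Now: state=A, head=1, tape[-2..2]=01100 (head:    ^)
Step 4: in state A at pos 1, read 0 -> (A,0)->write 1,move L,goto C. Now: state=C, head=0, tape[-2..2]=01110 (head:   ^)
Step 5: in state C at pos 0, read 1 -> (C,1)->write 1,move R,goto B. Now: state=B, head=1, tape[-2..2]=01110 (head:    ^)
Step 6: in state B at pos 1, read 1 -> (B,1)->write 1,move R,goto H. Now: state=H, head=2, tape[-2..3]=011100 (head:     ^)
Cells containing 1 after step 6: {-1, 0, 1} -> 3 cell(s)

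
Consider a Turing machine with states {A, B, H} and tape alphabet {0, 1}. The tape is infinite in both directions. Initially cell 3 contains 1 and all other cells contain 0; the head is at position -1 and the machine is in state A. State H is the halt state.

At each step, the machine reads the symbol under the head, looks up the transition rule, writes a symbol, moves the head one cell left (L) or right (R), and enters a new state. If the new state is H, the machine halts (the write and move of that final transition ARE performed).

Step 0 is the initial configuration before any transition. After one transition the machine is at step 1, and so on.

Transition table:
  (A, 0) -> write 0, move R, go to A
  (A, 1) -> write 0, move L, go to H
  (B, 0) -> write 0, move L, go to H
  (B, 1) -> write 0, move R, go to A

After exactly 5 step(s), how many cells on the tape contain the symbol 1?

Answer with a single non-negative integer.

Answer: 0

Derivation:
Step 1: in state A at pos -1, read 0 -> (A,0)->write 0,move R,goto A. Now: state=A, head=0, tape[-2..4]=0000010 (head:   ^)
Step 2: in state A at pos 0, read 0 -> (A,0)->write 0,move R,goto A. Now: state=A, head=1, tape[-2..4]=0000010 (head:    ^)
Step 3: in state A at pos 1, read 0 -> (A,0)->write 0,move R,goto A. Now: state=A, head=2, tape[-2..4]=0000010 (head:     ^)
Step 4: in state A at pos 2, read 0 -> (A,0)->write 0,move R,goto A. Now: state=A, head=3, tape[-2..4]=0000010 (head:      ^)
Step 5: in state A at pos 3, read 1 -> (A,1)->write 0,move L,goto H. Now: state=H, head=2, tape[-2..4]=0000000 (head:     ^)
No cell contains 1 after step 5 -> 0 cell(s)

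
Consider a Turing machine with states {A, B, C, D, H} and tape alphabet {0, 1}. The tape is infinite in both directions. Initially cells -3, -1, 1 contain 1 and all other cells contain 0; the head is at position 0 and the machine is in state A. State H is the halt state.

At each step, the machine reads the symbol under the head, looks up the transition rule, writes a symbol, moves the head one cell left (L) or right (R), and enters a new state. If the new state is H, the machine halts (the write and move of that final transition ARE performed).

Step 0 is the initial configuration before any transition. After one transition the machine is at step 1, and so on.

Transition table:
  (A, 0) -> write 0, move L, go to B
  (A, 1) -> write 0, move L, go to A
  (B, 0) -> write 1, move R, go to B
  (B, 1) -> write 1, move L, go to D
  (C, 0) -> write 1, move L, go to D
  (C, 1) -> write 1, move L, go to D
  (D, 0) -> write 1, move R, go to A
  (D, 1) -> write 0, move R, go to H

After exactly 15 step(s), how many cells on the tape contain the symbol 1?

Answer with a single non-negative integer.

Answer: 6

Derivation:
Step 1: in state A at pos 0, read 0 -> (A,0)->write 0,move L,goto B. Now: state=B, head=-1, tape[-4..2]=0101010 (head:    ^)
Step 2: in state B at pos -1, read 1 -> (B,1)->write 1,move L,goto D. Now: state=D, head=-2, tape[-4..2]=0101010 (head:   ^)
Step 3: in state D at pos -2, read 0 -> (D,0)->write 1,move R,goto A. Now: state=A, head=-1, tape[-4..2]=0111010 (head:    ^)
Step 4: in state A at pos -1, read 1 -> (A,1)->write 0,move L,goto A. Now: state=A, head=-2, tape[-4..2]=0110010 (head:   ^)
Step 5: in state A at pos -2, read 1 -> (A,1)->write 0,move L,goto A. Now: state=A, head=-3, tape[-4..2]=0100010 (head:  ^)
Step 6: in state A at pos -3, read 1 -> (A,1)->write 0,move L,goto A. Now: state=A, head=-4, tape[-5..2]=00000010 (head:  ^)
Step 7: in state A at pos -4, read 0 -> (A,0)->write 0,move L,goto B. Now: state=B, head=-5, tape[-6..2]=000000010 (head:  ^)
Step 8: in state B at pos -5, read 0 -> (B,0)->write 1,move R,goto B. Now: state=B, head=-4, tape[-6..2]=010000010 (head:   ^)
Step 9: in state B at pos -4, read 0 -> (B,0)->write 1,move R,goto B. Now: state=B, head=-3, tape[-6..2]=011000010 (head:    ^)
Step 10: in state B at pos -3, read 0 -> (B,0)->write 1,move R,goto B. Now: state=B, head=-2, tape[-6..2]=011100010 (head:     ^)
Step 11: in state B at pos -2, read 0 -> (B,0)->write 1,move R,goto B. Now: state=B, head=-1, tape[-6..2]=011110010 (head:      ^)
Step 12: in state B at pos -1, read 0 -> (B,0)->write 1,move R,goto B. Now: state=B, head=0, tape[-6..2]=011111010 (head:       ^)
Step 13: in state B at pos 0, read 0 -> (B,0)->write 1,move R,goto B. Now: state=B, head=1, tape[-6..2]=011111110 (head:        ^)
Step 14: in state B at pos 1, read 1 -> (B,1)->write 1,move L,goto D. Now: state=D, head=0, tape[-6..2]=011111110 (head:       ^)
Step 15: in state D at pos 0, read 1 -> (D,1)->write 0,move R,goto H. Now: state=H, head=1, tape[-6..2]=011111010 (head:        ^)
Cells containing 1 after step 15: {-5, -4, -3, -2, -1, 1} -> 6 cell(s)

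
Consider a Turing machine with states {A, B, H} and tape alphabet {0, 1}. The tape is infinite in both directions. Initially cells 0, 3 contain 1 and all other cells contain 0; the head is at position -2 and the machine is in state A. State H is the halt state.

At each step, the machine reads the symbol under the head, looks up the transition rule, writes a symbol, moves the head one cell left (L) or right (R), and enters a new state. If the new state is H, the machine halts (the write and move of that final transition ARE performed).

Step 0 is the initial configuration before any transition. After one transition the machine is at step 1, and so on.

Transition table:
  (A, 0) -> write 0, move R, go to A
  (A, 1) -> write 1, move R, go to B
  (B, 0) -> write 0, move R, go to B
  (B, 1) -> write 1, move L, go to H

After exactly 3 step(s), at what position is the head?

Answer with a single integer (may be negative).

Step 1: in state A at pos -2, read 0 -> (A,0)->write 0,move R,goto A. Now: state=A, head=-1, tape[-3..4]=00010010 (head:   ^)
Step 2: in state A at pos -1, read 0 -> (A,0)->write 0,move R,goto A. Now: state=A, head=0, tape[-3..4]=00010010 (head:    ^)
Step 3: in state A at pos 0, read 1 -> (A,1)->write 1,move R,goto B. Now: state=B, head=1, tape[-3..4]=00010010 (head:     ^)

Answer: 1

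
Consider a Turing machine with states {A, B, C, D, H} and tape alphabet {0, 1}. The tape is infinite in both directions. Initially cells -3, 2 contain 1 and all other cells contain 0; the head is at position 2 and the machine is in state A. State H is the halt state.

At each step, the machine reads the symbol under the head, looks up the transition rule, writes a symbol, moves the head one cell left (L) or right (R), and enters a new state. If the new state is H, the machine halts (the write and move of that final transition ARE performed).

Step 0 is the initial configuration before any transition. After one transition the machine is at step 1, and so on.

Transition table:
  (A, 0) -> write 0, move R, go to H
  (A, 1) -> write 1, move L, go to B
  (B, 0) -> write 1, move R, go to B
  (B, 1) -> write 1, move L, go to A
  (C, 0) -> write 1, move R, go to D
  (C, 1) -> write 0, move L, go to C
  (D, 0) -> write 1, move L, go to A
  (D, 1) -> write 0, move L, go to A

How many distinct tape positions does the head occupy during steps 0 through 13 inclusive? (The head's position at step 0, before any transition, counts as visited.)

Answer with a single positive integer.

Step 1: in state A at pos 2, read 1 -> (A,1)->write 1,move L,goto B. Now: state=B, head=1, tape[-4..3]=01000010 (head:      ^)
Step 2: in state B at pos 1, read 0 -> (B,0)->write 1,move R,goto B. Now: state=B, head=2, tape[-4..3]=01000110 (head:       ^)
Step 3: in state B at pos 2, read 1 -> (B,1)->write 1,move L,goto A. Now: state=A, head=1, tape[-4..3]=01000110 (head:      ^)
Step 4: in state A at pos 1, read 1 -> (A,1)->write 1,move L,goto B. Now: state=B, head=0, tape[-4..3]=01000110 (head:     ^)
Step 5: in state B at pos 0, read 0 -> (B,0)->write 1,move R,goto B. Now: state=B, head=1, tape[-4..3]=01001110 (head:      ^)
Step 6: in state B at pos 1, read 1 -> (B,1)->write 1,move L,goto A. Now: state=A, head=0, tape[-4..3]=01001110 (head:     ^)
Step 7: in state A at pos 0, read 1 -> (A,1)->write 1,move L,goto B. Now: state=B, head=-1, tape[-4..3]=01001110 (head:    ^)
Step 8: in state B at pos -1, read 0 -> (B,0)->write 1,move R,goto B. Now: state=B, head=0, tape[-4..3]=01011110 (head:     ^)
Step 9: in state B at pos 0, read 1 -> (B,1)->write 1,move L,goto A. Now: state=A, head=-1, tape[-4..3]=01011110 (head:    ^)
Step 10: in state A at pos -1, read 1 -> (A,1)->write 1,move L,goto B. Now: state=B, head=-2, tape[-4..3]=01011110 (head:   ^)
Step 11: in state B at pos -2, read 0 -> (B,0)->write 1,move R,goto B. Now: state=B, head=-1, tape[-4..3]=01111110 (head:    ^)
Step 12: in state B at pos -1, read 1 -> (B,1)->write 1,move L,goto A. Now: state=A, head=-2, tape[-4..3]=01111110 (head:   ^)
Step 13: in state A at pos -2, read 1 -> (A,1)->write 1,move L,goto B. Now: state=B, head=-3, tape[-4..3]=01111110 (head:  ^)
Head positions at steps 0..13: starting at 2, distinct positions visited = {-3, -2, -1, 0, 1, 2} -> 6 position(s)

Answer: 6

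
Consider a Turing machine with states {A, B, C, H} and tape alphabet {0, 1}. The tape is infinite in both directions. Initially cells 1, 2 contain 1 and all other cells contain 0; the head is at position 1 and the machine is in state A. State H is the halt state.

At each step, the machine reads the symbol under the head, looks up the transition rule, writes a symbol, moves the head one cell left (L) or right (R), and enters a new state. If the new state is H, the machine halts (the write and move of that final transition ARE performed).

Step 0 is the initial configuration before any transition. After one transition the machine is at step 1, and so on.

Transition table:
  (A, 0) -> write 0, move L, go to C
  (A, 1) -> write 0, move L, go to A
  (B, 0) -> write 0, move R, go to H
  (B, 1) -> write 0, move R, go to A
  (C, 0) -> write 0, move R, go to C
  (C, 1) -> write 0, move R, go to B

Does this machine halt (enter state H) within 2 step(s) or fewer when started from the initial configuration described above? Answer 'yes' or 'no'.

Step 1: in state A at pos 1, read 1 -> (A,1)->write 0,move L,goto A. Now: state=A, head=0, tape[-1..3]=00010 (head:  ^)
Step 2: in state A at pos 0, read 0 -> (A,0)->write 0,move L,goto C. Now: state=C, head=-1, tape[-2..3]=000010 (head:  ^)
After 2 step(s): state = C (not H) -> not halted within 2 -> no

Answer: no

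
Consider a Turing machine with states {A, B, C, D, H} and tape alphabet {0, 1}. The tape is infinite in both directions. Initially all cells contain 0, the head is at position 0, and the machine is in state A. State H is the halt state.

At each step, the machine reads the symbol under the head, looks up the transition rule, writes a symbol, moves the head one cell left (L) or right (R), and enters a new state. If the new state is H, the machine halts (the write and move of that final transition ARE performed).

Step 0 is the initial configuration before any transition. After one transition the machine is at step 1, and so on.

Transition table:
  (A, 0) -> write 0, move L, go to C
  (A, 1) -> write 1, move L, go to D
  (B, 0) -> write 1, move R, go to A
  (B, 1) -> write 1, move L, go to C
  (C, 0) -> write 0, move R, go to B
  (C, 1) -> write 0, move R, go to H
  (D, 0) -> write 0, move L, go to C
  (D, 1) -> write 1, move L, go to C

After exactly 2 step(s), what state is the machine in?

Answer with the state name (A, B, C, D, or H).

Step 1: in state A at pos 0, read 0 -> (A,0)->write 0,move L,goto C. Now: state=C, head=-1, tape[-2..1]=0000 (head:  ^)
Step 2: in state C at pos -1, read 0 -> (C,0)->write 0,move R,goto B. Now: state=B, head=0, tape[-2..1]=0000 (head:   ^)

Answer: B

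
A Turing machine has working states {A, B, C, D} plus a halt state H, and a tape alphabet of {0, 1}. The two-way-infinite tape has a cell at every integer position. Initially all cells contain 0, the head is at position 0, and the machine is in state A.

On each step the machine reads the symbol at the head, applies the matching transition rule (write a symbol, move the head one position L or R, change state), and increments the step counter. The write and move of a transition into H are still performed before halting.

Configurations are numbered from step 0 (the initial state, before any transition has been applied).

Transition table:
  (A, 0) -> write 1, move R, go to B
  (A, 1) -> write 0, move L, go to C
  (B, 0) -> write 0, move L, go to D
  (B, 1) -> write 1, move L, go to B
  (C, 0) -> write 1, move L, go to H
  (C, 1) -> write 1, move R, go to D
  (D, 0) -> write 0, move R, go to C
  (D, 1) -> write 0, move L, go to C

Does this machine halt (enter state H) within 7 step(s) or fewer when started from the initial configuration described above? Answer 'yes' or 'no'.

Answer: yes

Derivation:
Step 1: in state A at pos 0, read 0 -> (A,0)->write 1,move R,goto B. Now: state=B, head=1, tape[-1..2]=0100 (head:   ^)
Step 2: in state B at pos 1, read 0 -> (B,0)->write 0,move L,goto D. Now: state=D, head=0, tape[-1..2]=0100 (head:  ^)
Step 3: in state D at pos 0, read 1 -> (D,1)->write 0,move L,goto C. Now: state=C, head=-1, tape[-2..2]=00000 (head:  ^)
Step 4: in state C at pos -1, read 0 -> (C,0)->write 1,move L,goto H. Now: state=H, head=-2, tape[-3..2]=001000 (head:  ^)
State H reached at step 4; 4 <= 7 -> yes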